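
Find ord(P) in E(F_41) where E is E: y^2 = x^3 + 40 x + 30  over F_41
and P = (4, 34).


Compute successive multiples of P until we hit O:
  1P = (4, 34)
  2P = (29, 6)
  3P = (29, 35)
  4P = (4, 7)
  5P = O

ord(P) = 5


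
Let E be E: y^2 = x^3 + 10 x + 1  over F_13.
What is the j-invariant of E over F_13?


Delta = -16(4 a^3 + 27 b^2) mod 13 = 9
-1728 * (4 a)^3 = -1728 * (4*10)^3 mod 13 = 1
j = 1 * 9^(-1) mod 13 = 3

j = 3 (mod 13)


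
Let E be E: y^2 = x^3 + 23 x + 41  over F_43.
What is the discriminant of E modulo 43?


4 a^3 + 27 b^2 = 4*23^3 + 27*41^2 = 48668 + 45387 = 94055
Delta = -16 * (94055) = -1504880
Delta mod 43 = 34

Delta = 34 (mod 43)


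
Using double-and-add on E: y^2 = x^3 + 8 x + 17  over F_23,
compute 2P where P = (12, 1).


k = 2 = 10_2 (binary, LSB first: 01)
Double-and-add from P = (12, 1):
  bit 0 = 0: acc unchanged = O
  bit 1 = 1: acc = O + (7, 18) = (7, 18)

2P = (7, 18)


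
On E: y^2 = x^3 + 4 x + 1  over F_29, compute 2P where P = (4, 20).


Doubling: s = (3 x1^2 + a) / (2 y1)
s = (3*4^2 + 4) / (2*20) mod 29 = 10
x3 = s^2 - 2 x1 mod 29 = 10^2 - 2*4 = 5
y3 = s (x1 - x3) - y1 mod 29 = 10 * (4 - 5) - 20 = 28

2P = (5, 28)


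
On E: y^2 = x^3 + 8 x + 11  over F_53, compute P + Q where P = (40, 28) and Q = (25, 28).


P != Q, so use the chord formula.
s = (y2 - y1) / (x2 - x1) = (0) / (38) mod 53 = 0
x3 = s^2 - x1 - x2 mod 53 = 0^2 - 40 - 25 = 41
y3 = s (x1 - x3) - y1 mod 53 = 0 * (40 - 41) - 28 = 25

P + Q = (41, 25)


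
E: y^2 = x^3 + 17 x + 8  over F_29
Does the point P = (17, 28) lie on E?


Check whether y^2 = x^3 + 17 x + 8 (mod 29) for (x, y) = (17, 28).
LHS: y^2 = 28^2 mod 29 = 1
RHS: x^3 + 17 x + 8 = 17^3 + 17*17 + 8 mod 29 = 19
LHS != RHS

No, not on the curve


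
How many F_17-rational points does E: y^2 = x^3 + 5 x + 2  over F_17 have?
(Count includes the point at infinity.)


For each x in F_17, count y with y^2 = x^3 + 5 x + 2 mod 17:
  x = 0: RHS = 2, y in [6, 11]  -> 2 point(s)
  x = 1: RHS = 8, y in [5, 12]  -> 2 point(s)
  x = 4: RHS = 1, y in [1, 16]  -> 2 point(s)
  x = 5: RHS = 16, y in [4, 13]  -> 2 point(s)
  x = 10: RHS = 15, y in [7, 10]  -> 2 point(s)
  x = 15: RHS = 1, y in [1, 16]  -> 2 point(s)
  x = 16: RHS = 13, y in [8, 9]  -> 2 point(s)
Affine points: 14. Add the point at infinity: total = 15.

#E(F_17) = 15


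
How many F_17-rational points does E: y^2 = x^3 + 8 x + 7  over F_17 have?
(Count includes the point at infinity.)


For each x in F_17, count y with y^2 = x^3 + 8 x + 7 mod 17:
  x = 1: RHS = 16, y in [4, 13]  -> 2 point(s)
  x = 4: RHS = 1, y in [1, 16]  -> 2 point(s)
  x = 5: RHS = 2, y in [6, 11]  -> 2 point(s)
  x = 6: RHS = 16, y in [4, 13]  -> 2 point(s)
  x = 7: RHS = 15, y in [7, 10]  -> 2 point(s)
  x = 9: RHS = 9, y in [3, 14]  -> 2 point(s)
  x = 10: RHS = 16, y in [4, 13]  -> 2 point(s)
  x = 11: RHS = 15, y in [7, 10]  -> 2 point(s)
  x = 13: RHS = 13, y in [8, 9]  -> 2 point(s)
  x = 15: RHS = 0, y in [0]  -> 1 point(s)
  x = 16: RHS = 15, y in [7, 10]  -> 2 point(s)
Affine points: 21. Add the point at infinity: total = 22.

#E(F_17) = 22


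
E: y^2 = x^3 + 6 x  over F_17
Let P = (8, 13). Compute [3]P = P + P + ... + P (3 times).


k = 3 = 11_2 (binary, LSB first: 11)
Double-and-add from P = (8, 13):
  bit 0 = 1: acc = O + (8, 13) = (8, 13)
  bit 1 = 1: acc = (8, 13) + (9, 16) = (9, 1)

3P = (9, 1)


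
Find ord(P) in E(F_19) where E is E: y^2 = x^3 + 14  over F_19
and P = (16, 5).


Compute successive multiples of P until we hit O:
  1P = (16, 5)
  2P = (15, 11)
  3P = (5, 5)
  4P = (17, 14)
  5P = (10, 11)
  6P = (13, 11)
  7P = (13, 8)
  8P = (10, 8)
  ... (continuing to 13P)
  13P = O

ord(P) = 13


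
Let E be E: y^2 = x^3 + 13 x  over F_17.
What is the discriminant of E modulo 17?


4 a^3 + 27 b^2 = 4*13^3 + 27*0^2 = 8788 + 0 = 8788
Delta = -16 * (8788) = -140608
Delta mod 17 = 16

Delta = 16 (mod 17)


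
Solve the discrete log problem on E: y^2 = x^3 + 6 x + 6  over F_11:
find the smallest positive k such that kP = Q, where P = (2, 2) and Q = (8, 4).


Enumerate multiples of P until we hit Q = (8, 4):
  1P = (2, 2)
  2P = (8, 4)
Match found at i = 2.

k = 2


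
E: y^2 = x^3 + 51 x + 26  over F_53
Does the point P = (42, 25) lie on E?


Check whether y^2 = x^3 + 51 x + 26 (mod 53) for (x, y) = (42, 25).
LHS: y^2 = 25^2 mod 53 = 42
RHS: x^3 + 51 x + 26 = 42^3 + 51*42 + 26 mod 53 = 42
LHS = RHS

Yes, on the curve


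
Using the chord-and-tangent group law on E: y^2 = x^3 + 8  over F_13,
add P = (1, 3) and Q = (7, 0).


P != Q, so use the chord formula.
s = (y2 - y1) / (x2 - x1) = (10) / (6) mod 13 = 6
x3 = s^2 - x1 - x2 mod 13 = 6^2 - 1 - 7 = 2
y3 = s (x1 - x3) - y1 mod 13 = 6 * (1 - 2) - 3 = 4

P + Q = (2, 4)


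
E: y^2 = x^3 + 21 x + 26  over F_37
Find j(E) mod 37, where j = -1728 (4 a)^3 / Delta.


Delta = -16(4 a^3 + 27 b^2) mod 37 = 8
-1728 * (4 a)^3 = -1728 * (4*21)^3 mod 37 = 11
j = 11 * 8^(-1) mod 37 = 6

j = 6 (mod 37)


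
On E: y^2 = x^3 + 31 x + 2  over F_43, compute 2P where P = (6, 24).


Doubling: s = (3 x1^2 + a) / (2 y1)
s = (3*6^2 + 31) / (2*24) mod 43 = 2
x3 = s^2 - 2 x1 mod 43 = 2^2 - 2*6 = 35
y3 = s (x1 - x3) - y1 mod 43 = 2 * (6 - 35) - 24 = 4

2P = (35, 4)


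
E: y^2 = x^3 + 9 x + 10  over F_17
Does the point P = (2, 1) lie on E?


Check whether y^2 = x^3 + 9 x + 10 (mod 17) for (x, y) = (2, 1).
LHS: y^2 = 1^2 mod 17 = 1
RHS: x^3 + 9 x + 10 = 2^3 + 9*2 + 10 mod 17 = 2
LHS != RHS

No, not on the curve


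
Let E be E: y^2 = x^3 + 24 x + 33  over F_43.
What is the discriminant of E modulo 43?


4 a^3 + 27 b^2 = 4*24^3 + 27*33^2 = 55296 + 29403 = 84699
Delta = -16 * (84699) = -1355184
Delta mod 43 = 4

Delta = 4 (mod 43)


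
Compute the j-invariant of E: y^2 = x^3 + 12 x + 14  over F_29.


Delta = -16(4 a^3 + 27 b^2) mod 29 = 22
-1728 * (4 a)^3 = -1728 * (4*12)^3 mod 29 = 6
j = 6 * 22^(-1) mod 29 = 24

j = 24 (mod 29)


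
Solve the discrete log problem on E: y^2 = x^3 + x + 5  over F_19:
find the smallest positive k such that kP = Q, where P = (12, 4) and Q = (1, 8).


Enumerate multiples of P until we hit Q = (1, 8):
  1P = (12, 4)
  2P = (0, 9)
  3P = (11, 13)
  4P = (1, 11)
  5P = (13, 7)
  6P = (3, 4)
  7P = (4, 15)
  8P = (4, 4)
  9P = (3, 15)
  10P = (13, 12)
  11P = (1, 8)
Match found at i = 11.

k = 11


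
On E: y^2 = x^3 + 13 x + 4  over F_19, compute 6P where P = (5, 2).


k = 6 = 110_2 (binary, LSB first: 011)
Double-and-add from P = (5, 2):
  bit 0 = 0: acc unchanged = O
  bit 1 = 1: acc = O + (18, 16) = (18, 16)
  bit 2 = 1: acc = (18, 16) + (7, 18) = (0, 17)

6P = (0, 17)


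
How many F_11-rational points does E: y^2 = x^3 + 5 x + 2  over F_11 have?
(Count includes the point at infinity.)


For each x in F_11, count y with y^2 = x^3 + 5 x + 2 mod 11:
  x = 2: RHS = 9, y in [3, 8]  -> 2 point(s)
  x = 3: RHS = 0, y in [0]  -> 1 point(s)
  x = 4: RHS = 9, y in [3, 8]  -> 2 point(s)
  x = 5: RHS = 9, y in [3, 8]  -> 2 point(s)
  x = 8: RHS = 4, y in [2, 9]  -> 2 point(s)
Affine points: 9. Add the point at infinity: total = 10.

#E(F_11) = 10


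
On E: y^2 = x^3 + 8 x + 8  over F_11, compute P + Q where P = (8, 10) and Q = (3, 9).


P != Q, so use the chord formula.
s = (y2 - y1) / (x2 - x1) = (10) / (6) mod 11 = 9
x3 = s^2 - x1 - x2 mod 11 = 9^2 - 8 - 3 = 4
y3 = s (x1 - x3) - y1 mod 11 = 9 * (8 - 4) - 10 = 4

P + Q = (4, 4)


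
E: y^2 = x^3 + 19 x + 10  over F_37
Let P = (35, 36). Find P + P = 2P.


Doubling: s = (3 x1^2 + a) / (2 y1)
s = (3*35^2 + 19) / (2*36) mod 37 = 3
x3 = s^2 - 2 x1 mod 37 = 3^2 - 2*35 = 13
y3 = s (x1 - x3) - y1 mod 37 = 3 * (35 - 13) - 36 = 30

2P = (13, 30)


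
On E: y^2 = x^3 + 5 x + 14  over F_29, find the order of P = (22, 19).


Compute successive multiples of P until we hit O:
  1P = (22, 19)
  2P = (1, 7)
  3P = (1, 22)
  4P = (22, 10)
  5P = O

ord(P) = 5


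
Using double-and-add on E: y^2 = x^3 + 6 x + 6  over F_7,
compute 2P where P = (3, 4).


k = 2 = 10_2 (binary, LSB first: 01)
Double-and-add from P = (3, 4):
  bit 0 = 0: acc unchanged = O
  bit 1 = 1: acc = O + (5, 0) = (5, 0)

2P = (5, 0)


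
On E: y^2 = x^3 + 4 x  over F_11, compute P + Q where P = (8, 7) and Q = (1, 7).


P != Q, so use the chord formula.
s = (y2 - y1) / (x2 - x1) = (0) / (4) mod 11 = 0
x3 = s^2 - x1 - x2 mod 11 = 0^2 - 8 - 1 = 2
y3 = s (x1 - x3) - y1 mod 11 = 0 * (8 - 2) - 7 = 4

P + Q = (2, 4)


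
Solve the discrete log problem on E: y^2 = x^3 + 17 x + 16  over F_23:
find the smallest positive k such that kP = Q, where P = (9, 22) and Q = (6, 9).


Enumerate multiples of P until we hit Q = (6, 9):
  1P = (9, 22)
  2P = (0, 4)
  3P = (18, 6)
  4P = (2, 9)
  5P = (7, 8)
  6P = (10, 17)
  7P = (6, 9)
Match found at i = 7.

k = 7


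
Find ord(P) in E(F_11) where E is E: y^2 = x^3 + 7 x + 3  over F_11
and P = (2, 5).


Compute successive multiples of P until we hit O:
  1P = (2, 5)
  2P = (5, 8)
  3P = (5, 3)
  4P = (2, 6)
  5P = O

ord(P) = 5


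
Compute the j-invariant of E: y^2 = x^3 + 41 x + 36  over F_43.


Delta = -16(4 a^3 + 27 b^2) mod 43 = 27
-1728 * (4 a)^3 = -1728 * (4*41)^3 mod 43 = 11
j = 11 * 27^(-1) mod 43 = 2

j = 2 (mod 43)


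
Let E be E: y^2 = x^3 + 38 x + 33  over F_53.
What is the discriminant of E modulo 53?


4 a^3 + 27 b^2 = 4*38^3 + 27*33^2 = 219488 + 29403 = 248891
Delta = -16 * (248891) = -3982256
Delta mod 53 = 5

Delta = 5 (mod 53)


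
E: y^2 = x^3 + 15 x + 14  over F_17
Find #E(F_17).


For each x in F_17, count y with y^2 = x^3 + 15 x + 14 mod 17:
  x = 1: RHS = 13, y in [8, 9]  -> 2 point(s)
  x = 2: RHS = 1, y in [1, 16]  -> 2 point(s)
  x = 3: RHS = 1, y in [1, 16]  -> 2 point(s)
  x = 4: RHS = 2, y in [6, 11]  -> 2 point(s)
  x = 8: RHS = 0, y in [0]  -> 1 point(s)
  x = 10: RHS = 8, y in [5, 12]  -> 2 point(s)
  x = 12: RHS = 1, y in [1, 16]  -> 2 point(s)
  x = 13: RHS = 9, y in [3, 14]  -> 2 point(s)
  x = 16: RHS = 15, y in [7, 10]  -> 2 point(s)
Affine points: 17. Add the point at infinity: total = 18.

#E(F_17) = 18


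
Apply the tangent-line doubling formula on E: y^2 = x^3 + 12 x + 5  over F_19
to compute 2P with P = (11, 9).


Doubling: s = (3 x1^2 + a) / (2 y1)
s = (3*11^2 + 12) / (2*9) mod 19 = 5
x3 = s^2 - 2 x1 mod 19 = 5^2 - 2*11 = 3
y3 = s (x1 - x3) - y1 mod 19 = 5 * (11 - 3) - 9 = 12

2P = (3, 12)


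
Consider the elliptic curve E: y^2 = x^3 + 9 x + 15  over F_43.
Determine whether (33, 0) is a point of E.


Check whether y^2 = x^3 + 9 x + 15 (mod 43) for (x, y) = (33, 0).
LHS: y^2 = 0^2 mod 43 = 0
RHS: x^3 + 9 x + 15 = 33^3 + 9*33 + 15 mod 43 = 0
LHS = RHS

Yes, on the curve


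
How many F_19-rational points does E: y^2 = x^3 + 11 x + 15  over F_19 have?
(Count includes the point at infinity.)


For each x in F_19, count y with y^2 = x^3 + 11 x + 15 mod 19:
  x = 2: RHS = 7, y in [8, 11]  -> 2 point(s)
  x = 4: RHS = 9, y in [3, 16]  -> 2 point(s)
  x = 5: RHS = 5, y in [9, 10]  -> 2 point(s)
  x = 7: RHS = 17, y in [6, 13]  -> 2 point(s)
  x = 8: RHS = 7, y in [8, 11]  -> 2 point(s)
  x = 9: RHS = 7, y in [8, 11]  -> 2 point(s)
  x = 10: RHS = 4, y in [2, 17]  -> 2 point(s)
  x = 11: RHS = 4, y in [2, 17]  -> 2 point(s)
  x = 14: RHS = 6, y in [5, 14]  -> 2 point(s)
  x = 17: RHS = 4, y in [2, 17]  -> 2 point(s)
Affine points: 20. Add the point at infinity: total = 21.

#E(F_19) = 21


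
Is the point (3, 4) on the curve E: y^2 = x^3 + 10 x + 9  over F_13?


Check whether y^2 = x^3 + 10 x + 9 (mod 13) for (x, y) = (3, 4).
LHS: y^2 = 4^2 mod 13 = 3
RHS: x^3 + 10 x + 9 = 3^3 + 10*3 + 9 mod 13 = 1
LHS != RHS

No, not on the curve


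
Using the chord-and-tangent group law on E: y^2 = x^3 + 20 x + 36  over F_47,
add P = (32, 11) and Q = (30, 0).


P != Q, so use the chord formula.
s = (y2 - y1) / (x2 - x1) = (36) / (45) mod 47 = 29
x3 = s^2 - x1 - x2 mod 47 = 29^2 - 32 - 30 = 27
y3 = s (x1 - x3) - y1 mod 47 = 29 * (32 - 27) - 11 = 40

P + Q = (27, 40)


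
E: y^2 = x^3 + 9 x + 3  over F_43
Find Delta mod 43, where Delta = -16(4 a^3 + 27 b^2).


4 a^3 + 27 b^2 = 4*9^3 + 27*3^2 = 2916 + 243 = 3159
Delta = -16 * (3159) = -50544
Delta mod 43 = 24

Delta = 24 (mod 43)


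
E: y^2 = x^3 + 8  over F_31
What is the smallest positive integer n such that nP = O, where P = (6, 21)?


Compute successive multiples of P until we hit O:
  1P = (6, 21)
  2P = (6, 10)
  3P = O

ord(P) = 3


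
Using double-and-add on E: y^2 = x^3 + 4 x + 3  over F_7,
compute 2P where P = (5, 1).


k = 2 = 10_2 (binary, LSB first: 01)
Double-and-add from P = (5, 1):
  bit 0 = 0: acc unchanged = O
  bit 1 = 1: acc = O + (5, 6) = (5, 6)

2P = (5, 6)


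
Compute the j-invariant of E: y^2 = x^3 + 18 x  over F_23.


Delta = -16(4 a^3 + 27 b^2) mod 23 = 19
-1728 * (4 a)^3 = -1728 * (4*18)^3 mod 23 = 11
j = 11 * 19^(-1) mod 23 = 3

j = 3 (mod 23)


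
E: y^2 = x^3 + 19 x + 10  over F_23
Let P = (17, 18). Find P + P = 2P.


Doubling: s = (3 x1^2 + a) / (2 y1)
s = (3*17^2 + 19) / (2*18) mod 23 = 8
x3 = s^2 - 2 x1 mod 23 = 8^2 - 2*17 = 7
y3 = s (x1 - x3) - y1 mod 23 = 8 * (17 - 7) - 18 = 16

2P = (7, 16)


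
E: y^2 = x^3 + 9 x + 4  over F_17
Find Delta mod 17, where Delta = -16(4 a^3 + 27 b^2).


4 a^3 + 27 b^2 = 4*9^3 + 27*4^2 = 2916 + 432 = 3348
Delta = -16 * (3348) = -53568
Delta mod 17 = 16

Delta = 16 (mod 17)


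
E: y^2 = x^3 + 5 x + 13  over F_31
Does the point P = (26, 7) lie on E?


Check whether y^2 = x^3 + 5 x + 13 (mod 31) for (x, y) = (26, 7).
LHS: y^2 = 7^2 mod 31 = 18
RHS: x^3 + 5 x + 13 = 26^3 + 5*26 + 13 mod 31 = 18
LHS = RHS

Yes, on the curve


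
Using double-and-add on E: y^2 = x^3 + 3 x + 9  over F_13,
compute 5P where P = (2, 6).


k = 5 = 101_2 (binary, LSB first: 101)
Double-and-add from P = (2, 6):
  bit 0 = 1: acc = O + (2, 6) = (2, 6)
  bit 1 = 0: acc unchanged = (2, 6)
  bit 2 = 1: acc = (2, 6) + (10, 5) = (0, 10)

5P = (0, 10)


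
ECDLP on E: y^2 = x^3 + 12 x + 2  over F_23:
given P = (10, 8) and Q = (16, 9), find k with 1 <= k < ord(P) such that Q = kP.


Enumerate multiples of P until we hit Q = (16, 9):
  1P = (10, 8)
  2P = (21, 19)
  3P = (16, 9)
Match found at i = 3.

k = 3


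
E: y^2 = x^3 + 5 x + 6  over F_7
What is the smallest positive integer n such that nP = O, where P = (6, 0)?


Compute successive multiples of P until we hit O:
  1P = (6, 0)
  2P = O

ord(P) = 2


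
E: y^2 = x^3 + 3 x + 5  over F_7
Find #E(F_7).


For each x in F_7, count y with y^2 = x^3 + 3 x + 5 mod 7:
  x = 1: RHS = 2, y in [3, 4]  -> 2 point(s)
  x = 4: RHS = 4, y in [2, 5]  -> 2 point(s)
  x = 6: RHS = 1, y in [1, 6]  -> 2 point(s)
Affine points: 6. Add the point at infinity: total = 7.

#E(F_7) = 7


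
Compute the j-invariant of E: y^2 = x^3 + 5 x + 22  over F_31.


Delta = -16(4 a^3 + 27 b^2) mod 31 = 5
-1728 * (4 a)^3 = -1728 * (4*5)^3 mod 31 = 16
j = 16 * 5^(-1) mod 31 = 28

j = 28 (mod 31)


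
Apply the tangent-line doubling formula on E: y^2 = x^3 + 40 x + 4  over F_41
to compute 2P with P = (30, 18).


Doubling: s = (3 x1^2 + a) / (2 y1)
s = (3*30^2 + 40) / (2*18) mod 41 = 26
x3 = s^2 - 2 x1 mod 41 = 26^2 - 2*30 = 1
y3 = s (x1 - x3) - y1 mod 41 = 26 * (30 - 1) - 18 = 39

2P = (1, 39)


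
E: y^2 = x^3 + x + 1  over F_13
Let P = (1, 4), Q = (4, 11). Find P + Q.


P != Q, so use the chord formula.
s = (y2 - y1) / (x2 - x1) = (7) / (3) mod 13 = 11
x3 = s^2 - x1 - x2 mod 13 = 11^2 - 1 - 4 = 12
y3 = s (x1 - x3) - y1 mod 13 = 11 * (1 - 12) - 4 = 5

P + Q = (12, 5)


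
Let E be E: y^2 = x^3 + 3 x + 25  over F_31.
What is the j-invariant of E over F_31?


Delta = -16(4 a^3 + 27 b^2) mod 31 = 18
-1728 * (4 a)^3 = -1728 * (4*3)^3 mod 31 = 29
j = 29 * 18^(-1) mod 31 = 24

j = 24 (mod 31)


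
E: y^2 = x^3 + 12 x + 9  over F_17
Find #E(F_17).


For each x in F_17, count y with y^2 = x^3 + 12 x + 9 mod 17:
  x = 0: RHS = 9, y in [3, 14]  -> 2 point(s)
  x = 3: RHS = 4, y in [2, 15]  -> 2 point(s)
  x = 4: RHS = 2, y in [6, 11]  -> 2 point(s)
  x = 6: RHS = 8, y in [5, 12]  -> 2 point(s)
  x = 9: RHS = 13, y in [8, 9]  -> 2 point(s)
  x = 13: RHS = 16, y in [4, 13]  -> 2 point(s)
  x = 16: RHS = 13, y in [8, 9]  -> 2 point(s)
Affine points: 14. Add the point at infinity: total = 15.

#E(F_17) = 15


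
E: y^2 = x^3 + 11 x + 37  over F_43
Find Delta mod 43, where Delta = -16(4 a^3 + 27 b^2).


4 a^3 + 27 b^2 = 4*11^3 + 27*37^2 = 5324 + 36963 = 42287
Delta = -16 * (42287) = -676592
Delta mod 43 = 13

Delta = 13 (mod 43)


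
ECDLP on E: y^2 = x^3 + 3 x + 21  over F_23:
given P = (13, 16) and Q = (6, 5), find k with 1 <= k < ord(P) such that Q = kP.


Enumerate multiples of P until we hit Q = (6, 5):
  1P = (13, 16)
  2P = (6, 5)
Match found at i = 2.

k = 2


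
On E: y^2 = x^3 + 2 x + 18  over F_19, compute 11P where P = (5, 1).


k = 11 = 1011_2 (binary, LSB first: 1101)
Double-and-add from P = (5, 1):
  bit 0 = 1: acc = O + (5, 1) = (5, 1)
  bit 1 = 1: acc = (5, 1) + (14, 4) = (17, 14)
  bit 2 = 0: acc unchanged = (17, 14)
  bit 3 = 1: acc = (17, 14) + (16, 17) = (14, 15)

11P = (14, 15)


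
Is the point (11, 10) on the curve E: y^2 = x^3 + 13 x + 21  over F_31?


Check whether y^2 = x^3 + 13 x + 21 (mod 31) for (x, y) = (11, 10).
LHS: y^2 = 10^2 mod 31 = 7
RHS: x^3 + 13 x + 21 = 11^3 + 13*11 + 21 mod 31 = 7
LHS = RHS

Yes, on the curve


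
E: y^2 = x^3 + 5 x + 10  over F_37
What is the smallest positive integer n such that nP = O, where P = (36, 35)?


Compute successive multiples of P until we hit O:
  1P = (36, 35)
  2P = (6, 16)
  3P = (22, 1)
  4P = (0, 26)
  5P = (8, 9)
  6P = (5, 7)
  7P = (26, 17)
  8P = (33, 0)
  ... (continuing to 16P)
  16P = O

ord(P) = 16


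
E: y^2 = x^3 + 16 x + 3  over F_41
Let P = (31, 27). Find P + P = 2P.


Doubling: s = (3 x1^2 + a) / (2 y1)
s = (3*31^2 + 16) / (2*27) mod 41 = 18
x3 = s^2 - 2 x1 mod 41 = 18^2 - 2*31 = 16
y3 = s (x1 - x3) - y1 mod 41 = 18 * (31 - 16) - 27 = 38

2P = (16, 38)


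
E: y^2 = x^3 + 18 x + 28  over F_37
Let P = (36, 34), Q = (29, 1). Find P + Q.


P != Q, so use the chord formula.
s = (y2 - y1) / (x2 - x1) = (4) / (30) mod 37 = 10
x3 = s^2 - x1 - x2 mod 37 = 10^2 - 36 - 29 = 35
y3 = s (x1 - x3) - y1 mod 37 = 10 * (36 - 35) - 34 = 13

P + Q = (35, 13)


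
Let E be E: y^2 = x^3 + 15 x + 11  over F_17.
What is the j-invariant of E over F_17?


Delta = -16(4 a^3 + 27 b^2) mod 17 = 5
-1728 * (4 a)^3 = -1728 * (4*15)^3 mod 17 = 5
j = 5 * 5^(-1) mod 17 = 1

j = 1 (mod 17)


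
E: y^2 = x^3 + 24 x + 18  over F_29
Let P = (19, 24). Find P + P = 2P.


Doubling: s = (3 x1^2 + a) / (2 y1)
s = (3*19^2 + 24) / (2*24) mod 29 = 14
x3 = s^2 - 2 x1 mod 29 = 14^2 - 2*19 = 13
y3 = s (x1 - x3) - y1 mod 29 = 14 * (19 - 13) - 24 = 2

2P = (13, 2)


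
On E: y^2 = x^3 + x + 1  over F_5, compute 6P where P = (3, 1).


k = 6 = 110_2 (binary, LSB first: 011)
Double-and-add from P = (3, 1):
  bit 0 = 0: acc unchanged = O
  bit 1 = 1: acc = O + (0, 1) = (0, 1)
  bit 2 = 1: acc = (0, 1) + (4, 2) = (2, 1)

6P = (2, 1)


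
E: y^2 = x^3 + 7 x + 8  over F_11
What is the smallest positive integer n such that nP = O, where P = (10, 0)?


Compute successive multiples of P until we hit O:
  1P = (10, 0)
  2P = O

ord(P) = 2


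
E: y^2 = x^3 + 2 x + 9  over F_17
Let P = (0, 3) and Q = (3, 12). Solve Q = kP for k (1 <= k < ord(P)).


Enumerate multiples of P until we hit Q = (3, 12):
  1P = (0, 3)
  2P = (2, 2)
  3P = (11, 11)
  4P = (4, 8)
  5P = (5, 12)
  6P = (3, 12)
Match found at i = 6.

k = 6


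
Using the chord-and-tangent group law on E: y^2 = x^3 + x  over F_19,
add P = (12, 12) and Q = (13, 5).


P != Q, so use the chord formula.
s = (y2 - y1) / (x2 - x1) = (12) / (1) mod 19 = 12
x3 = s^2 - x1 - x2 mod 19 = 12^2 - 12 - 13 = 5
y3 = s (x1 - x3) - y1 mod 19 = 12 * (12 - 5) - 12 = 15

P + Q = (5, 15)


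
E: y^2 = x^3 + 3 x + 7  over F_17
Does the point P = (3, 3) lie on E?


Check whether y^2 = x^3 + 3 x + 7 (mod 17) for (x, y) = (3, 3).
LHS: y^2 = 3^2 mod 17 = 9
RHS: x^3 + 3 x + 7 = 3^3 + 3*3 + 7 mod 17 = 9
LHS = RHS

Yes, on the curve


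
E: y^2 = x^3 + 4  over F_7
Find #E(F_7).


For each x in F_7, count y with y^2 = x^3 + 0 x + 4 mod 7:
  x = 0: RHS = 4, y in [2, 5]  -> 2 point(s)
Affine points: 2. Add the point at infinity: total = 3.

#E(F_7) = 3


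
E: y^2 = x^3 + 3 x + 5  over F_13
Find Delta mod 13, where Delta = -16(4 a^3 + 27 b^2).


4 a^3 + 27 b^2 = 4*3^3 + 27*5^2 = 108 + 675 = 783
Delta = -16 * (783) = -12528
Delta mod 13 = 4

Delta = 4 (mod 13)


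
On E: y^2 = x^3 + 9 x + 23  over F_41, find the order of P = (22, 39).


Compute successive multiples of P until we hit O:
  1P = (22, 39)
  2P = (29, 27)
  3P = (8, 19)
  4P = (3, 35)
  5P = (14, 8)
  6P = (4, 0)
  7P = (14, 33)
  8P = (3, 6)
  ... (continuing to 12P)
  12P = O

ord(P) = 12


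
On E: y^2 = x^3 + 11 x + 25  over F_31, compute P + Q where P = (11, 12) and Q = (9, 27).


P != Q, so use the chord formula.
s = (y2 - y1) / (x2 - x1) = (15) / (29) mod 31 = 8
x3 = s^2 - x1 - x2 mod 31 = 8^2 - 11 - 9 = 13
y3 = s (x1 - x3) - y1 mod 31 = 8 * (11 - 13) - 12 = 3

P + Q = (13, 3)


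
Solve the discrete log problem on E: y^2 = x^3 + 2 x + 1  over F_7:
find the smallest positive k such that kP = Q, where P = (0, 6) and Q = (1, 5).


Enumerate multiples of P until we hit Q = (1, 5):
  1P = (0, 6)
  2P = (1, 2)
  3P = (1, 5)
Match found at i = 3.

k = 3


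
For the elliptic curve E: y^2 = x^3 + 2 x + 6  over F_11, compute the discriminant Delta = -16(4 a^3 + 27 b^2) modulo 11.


4 a^3 + 27 b^2 = 4*2^3 + 27*6^2 = 32 + 972 = 1004
Delta = -16 * (1004) = -16064
Delta mod 11 = 7

Delta = 7 (mod 11)


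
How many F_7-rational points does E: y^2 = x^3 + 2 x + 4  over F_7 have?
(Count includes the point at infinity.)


For each x in F_7, count y with y^2 = x^3 + 2 x + 4 mod 7:
  x = 0: RHS = 4, y in [2, 5]  -> 2 point(s)
  x = 1: RHS = 0, y in [0]  -> 1 point(s)
  x = 2: RHS = 2, y in [3, 4]  -> 2 point(s)
  x = 3: RHS = 2, y in [3, 4]  -> 2 point(s)
  x = 6: RHS = 1, y in [1, 6]  -> 2 point(s)
Affine points: 9. Add the point at infinity: total = 10.

#E(F_7) = 10


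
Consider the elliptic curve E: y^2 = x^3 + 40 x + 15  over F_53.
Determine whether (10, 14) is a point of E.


Check whether y^2 = x^3 + 40 x + 15 (mod 53) for (x, y) = (10, 14).
LHS: y^2 = 14^2 mod 53 = 37
RHS: x^3 + 40 x + 15 = 10^3 + 40*10 + 15 mod 53 = 37
LHS = RHS

Yes, on the curve


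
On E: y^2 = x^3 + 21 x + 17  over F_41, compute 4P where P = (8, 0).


k = 4 = 100_2 (binary, LSB first: 001)
Double-and-add from P = (8, 0):
  bit 0 = 0: acc unchanged = O
  bit 1 = 0: acc unchanged = O
  bit 2 = 1: acc = O + O = O

4P = O


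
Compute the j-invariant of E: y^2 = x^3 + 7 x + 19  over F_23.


Delta = -16(4 a^3 + 27 b^2) mod 23 = 1
-1728 * (4 a)^3 = -1728 * (4*7)^3 mod 23 = 16
j = 16 * 1^(-1) mod 23 = 16

j = 16 (mod 23)


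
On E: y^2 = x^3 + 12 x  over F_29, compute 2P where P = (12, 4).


Doubling: s = (3 x1^2 + a) / (2 y1)
s = (3*12^2 + 12) / (2*4) mod 29 = 12
x3 = s^2 - 2 x1 mod 29 = 12^2 - 2*12 = 4
y3 = s (x1 - x3) - y1 mod 29 = 12 * (12 - 4) - 4 = 5

2P = (4, 5)


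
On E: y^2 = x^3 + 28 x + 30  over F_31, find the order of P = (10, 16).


Compute successive multiples of P until we hit O:
  1P = (10, 16)
  2P = (25, 24)
  3P = (4, 12)
  4P = (14, 2)
  5P = (27, 28)
  6P = (27, 3)
  7P = (14, 29)
  8P = (4, 19)
  ... (continuing to 11P)
  11P = O

ord(P) = 11


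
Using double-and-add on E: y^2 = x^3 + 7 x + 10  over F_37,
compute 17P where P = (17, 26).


k = 17 = 10001_2 (binary, LSB first: 10001)
Double-and-add from P = (17, 26):
  bit 0 = 1: acc = O + (17, 26) = (17, 26)
  bit 1 = 0: acc unchanged = (17, 26)
  bit 2 = 0: acc unchanged = (17, 26)
  bit 3 = 0: acc unchanged = (17, 26)
  bit 4 = 1: acc = (17, 26) + (15, 7) = (12, 3)

17P = (12, 3)


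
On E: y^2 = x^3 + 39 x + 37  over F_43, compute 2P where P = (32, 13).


Doubling: s = (3 x1^2 + a) / (2 y1)
s = (3*32^2 + 39) / (2*13) mod 43 = 32
x3 = s^2 - 2 x1 mod 43 = 32^2 - 2*32 = 14
y3 = s (x1 - x3) - y1 mod 43 = 32 * (32 - 14) - 13 = 4

2P = (14, 4)


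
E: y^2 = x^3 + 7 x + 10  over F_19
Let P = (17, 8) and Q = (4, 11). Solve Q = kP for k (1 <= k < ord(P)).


Enumerate multiples of P until we hit Q = (4, 11):
  1P = (17, 8)
  2P = (4, 11)
Match found at i = 2.

k = 2


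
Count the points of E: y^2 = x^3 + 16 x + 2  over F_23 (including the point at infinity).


For each x in F_23, count y with y^2 = x^3 + 16 x + 2 mod 23:
  x = 0: RHS = 2, y in [5, 18]  -> 2 point(s)
  x = 3: RHS = 8, y in [10, 13]  -> 2 point(s)
  x = 5: RHS = 0, y in [0]  -> 1 point(s)
  x = 9: RHS = 1, y in [1, 22]  -> 2 point(s)
  x = 10: RHS = 12, y in [9, 14]  -> 2 point(s)
  x = 12: RHS = 13, y in [6, 17]  -> 2 point(s)
  x = 14: RHS = 3, y in [7, 16]  -> 2 point(s)
  x = 15: RHS = 6, y in [11, 12]  -> 2 point(s)
  x = 17: RHS = 12, y in [9, 14]  -> 2 point(s)
  x = 18: RHS = 4, y in [2, 21]  -> 2 point(s)
  x = 19: RHS = 12, y in [9, 14]  -> 2 point(s)
  x = 21: RHS = 8, y in [10, 13]  -> 2 point(s)
  x = 22: RHS = 8, y in [10, 13]  -> 2 point(s)
Affine points: 25. Add the point at infinity: total = 26.

#E(F_23) = 26


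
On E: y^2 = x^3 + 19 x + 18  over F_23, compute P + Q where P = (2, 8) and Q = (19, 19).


P != Q, so use the chord formula.
s = (y2 - y1) / (x2 - x1) = (11) / (17) mod 23 = 2
x3 = s^2 - x1 - x2 mod 23 = 2^2 - 2 - 19 = 6
y3 = s (x1 - x3) - y1 mod 23 = 2 * (2 - 6) - 8 = 7

P + Q = (6, 7)


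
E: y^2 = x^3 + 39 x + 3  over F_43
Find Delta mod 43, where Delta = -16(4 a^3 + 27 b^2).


4 a^3 + 27 b^2 = 4*39^3 + 27*3^2 = 237276 + 243 = 237519
Delta = -16 * (237519) = -3800304
Delta mod 43 = 36

Delta = 36 (mod 43)


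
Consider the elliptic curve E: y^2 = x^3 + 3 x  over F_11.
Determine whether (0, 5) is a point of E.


Check whether y^2 = x^3 + 3 x + 0 (mod 11) for (x, y) = (0, 5).
LHS: y^2 = 5^2 mod 11 = 3
RHS: x^3 + 3 x + 0 = 0^3 + 3*0 + 0 mod 11 = 0
LHS != RHS

No, not on the curve


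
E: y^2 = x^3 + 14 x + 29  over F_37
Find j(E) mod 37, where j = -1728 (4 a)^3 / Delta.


Delta = -16(4 a^3 + 27 b^2) mod 37 = 14
-1728 * (4 a)^3 = -1728 * (4*14)^3 mod 37 = 6
j = 6 * 14^(-1) mod 37 = 11

j = 11 (mod 37)


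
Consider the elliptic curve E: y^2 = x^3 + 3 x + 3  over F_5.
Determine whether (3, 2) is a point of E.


Check whether y^2 = x^3 + 3 x + 3 (mod 5) for (x, y) = (3, 2).
LHS: y^2 = 2^2 mod 5 = 4
RHS: x^3 + 3 x + 3 = 3^3 + 3*3 + 3 mod 5 = 4
LHS = RHS

Yes, on the curve


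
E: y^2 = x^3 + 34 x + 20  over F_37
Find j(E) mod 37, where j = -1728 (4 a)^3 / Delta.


Delta = -16(4 a^3 + 27 b^2) mod 37 = 16
-1728 * (4 a)^3 = -1728 * (4*34)^3 mod 37 = 10
j = 10 * 16^(-1) mod 37 = 33

j = 33 (mod 37)


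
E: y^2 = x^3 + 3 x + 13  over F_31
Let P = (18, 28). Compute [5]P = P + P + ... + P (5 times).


k = 5 = 101_2 (binary, LSB first: 101)
Double-and-add from P = (18, 28):
  bit 0 = 1: acc = O + (18, 28) = (18, 28)
  bit 1 = 0: acc unchanged = (18, 28)
  bit 2 = 1: acc = (18, 28) + (7, 25) = (3, 24)

5P = (3, 24)


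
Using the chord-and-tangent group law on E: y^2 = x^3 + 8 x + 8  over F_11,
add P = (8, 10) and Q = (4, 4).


P != Q, so use the chord formula.
s = (y2 - y1) / (x2 - x1) = (5) / (7) mod 11 = 7
x3 = s^2 - x1 - x2 mod 11 = 7^2 - 8 - 4 = 4
y3 = s (x1 - x3) - y1 mod 11 = 7 * (8 - 4) - 10 = 7

P + Q = (4, 7)


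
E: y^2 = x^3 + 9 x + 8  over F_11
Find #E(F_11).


For each x in F_11, count y with y^2 = x^3 + 9 x + 8 mod 11:
  x = 2: RHS = 1, y in [1, 10]  -> 2 point(s)
  x = 4: RHS = 9, y in [3, 8]  -> 2 point(s)
  x = 6: RHS = 3, y in [5, 6]  -> 2 point(s)
  x = 8: RHS = 9, y in [3, 8]  -> 2 point(s)
  x = 9: RHS = 4, y in [2, 9]  -> 2 point(s)
  x = 10: RHS = 9, y in [3, 8]  -> 2 point(s)
Affine points: 12. Add the point at infinity: total = 13.

#E(F_11) = 13


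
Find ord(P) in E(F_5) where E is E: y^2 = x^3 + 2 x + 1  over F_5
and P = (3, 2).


Compute successive multiples of P until we hit O:
  1P = (3, 2)
  2P = (0, 1)
  3P = (1, 2)
  4P = (1, 3)
  5P = (0, 4)
  6P = (3, 3)
  7P = O

ord(P) = 7


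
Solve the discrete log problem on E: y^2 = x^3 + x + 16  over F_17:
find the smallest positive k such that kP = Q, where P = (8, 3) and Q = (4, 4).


Enumerate multiples of P until we hit Q = (4, 4):
  1P = (8, 3)
  2P = (2, 3)
  3P = (7, 14)
  4P = (4, 4)
Match found at i = 4.

k = 4


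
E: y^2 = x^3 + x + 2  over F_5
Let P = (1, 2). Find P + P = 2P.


Doubling: s = (3 x1^2 + a) / (2 y1)
s = (3*1^2 + 1) / (2*2) mod 5 = 1
x3 = s^2 - 2 x1 mod 5 = 1^2 - 2*1 = 4
y3 = s (x1 - x3) - y1 mod 5 = 1 * (1 - 4) - 2 = 0

2P = (4, 0)


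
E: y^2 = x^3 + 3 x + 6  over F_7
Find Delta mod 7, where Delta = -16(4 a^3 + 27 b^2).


4 a^3 + 27 b^2 = 4*3^3 + 27*6^2 = 108 + 972 = 1080
Delta = -16 * (1080) = -17280
Delta mod 7 = 3

Delta = 3 (mod 7)


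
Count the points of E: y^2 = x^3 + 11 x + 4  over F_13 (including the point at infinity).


For each x in F_13, count y with y^2 = x^3 + 11 x + 4 mod 13:
  x = 0: RHS = 4, y in [2, 11]  -> 2 point(s)
  x = 1: RHS = 3, y in [4, 9]  -> 2 point(s)
  x = 3: RHS = 12, y in [5, 8]  -> 2 point(s)
  x = 6: RHS = 0, y in [0]  -> 1 point(s)
  x = 9: RHS = 0, y in [0]  -> 1 point(s)
  x = 10: RHS = 9, y in [3, 10]  -> 2 point(s)
  x = 11: RHS = 0, y in [0]  -> 1 point(s)
Affine points: 11. Add the point at infinity: total = 12.

#E(F_13) = 12


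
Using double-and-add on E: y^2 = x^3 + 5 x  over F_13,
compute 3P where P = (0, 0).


k = 3 = 11_2 (binary, LSB first: 11)
Double-and-add from P = (0, 0):
  bit 0 = 1: acc = O + (0, 0) = (0, 0)
  bit 1 = 1: acc = (0, 0) + O = (0, 0)

3P = (0, 0)


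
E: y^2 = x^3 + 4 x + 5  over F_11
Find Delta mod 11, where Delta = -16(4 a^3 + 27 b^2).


4 a^3 + 27 b^2 = 4*4^3 + 27*5^2 = 256 + 675 = 931
Delta = -16 * (931) = -14896
Delta mod 11 = 9

Delta = 9 (mod 11)


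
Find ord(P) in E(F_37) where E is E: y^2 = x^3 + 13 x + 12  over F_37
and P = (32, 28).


Compute successive multiples of P until we hit O:
  1P = (32, 28)
  2P = (17, 22)
  3P = (0, 7)
  4P = (33, 28)
  5P = (9, 9)
  6P = (12, 3)
  7P = (20, 24)
  8P = (18, 26)
  ... (continuing to 18P)
  18P = O

ord(P) = 18


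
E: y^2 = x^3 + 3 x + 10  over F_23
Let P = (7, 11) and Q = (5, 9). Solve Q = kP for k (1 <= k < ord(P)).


Enumerate multiples of P until we hit Q = (5, 9):
  1P = (7, 11)
  2P = (15, 16)
  3P = (19, 16)
  4P = (5, 9)
Match found at i = 4.

k = 4


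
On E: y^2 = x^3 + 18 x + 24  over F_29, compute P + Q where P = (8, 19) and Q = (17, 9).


P != Q, so use the chord formula.
s = (y2 - y1) / (x2 - x1) = (19) / (9) mod 29 = 15
x3 = s^2 - x1 - x2 mod 29 = 15^2 - 8 - 17 = 26
y3 = s (x1 - x3) - y1 mod 29 = 15 * (8 - 26) - 19 = 1

P + Q = (26, 1)


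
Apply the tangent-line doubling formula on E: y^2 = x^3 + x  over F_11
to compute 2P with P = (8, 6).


Doubling: s = (3 x1^2 + a) / (2 y1)
s = (3*8^2 + 1) / (2*6) mod 11 = 6
x3 = s^2 - 2 x1 mod 11 = 6^2 - 2*8 = 9
y3 = s (x1 - x3) - y1 mod 11 = 6 * (8 - 9) - 6 = 10

2P = (9, 10)


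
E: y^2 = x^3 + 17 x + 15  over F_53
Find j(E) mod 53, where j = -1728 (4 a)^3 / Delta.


Delta = -16(4 a^3 + 27 b^2) mod 53 = 19
-1728 * (4 a)^3 = -1728 * (4*17)^3 mod 53 = 14
j = 14 * 19^(-1) mod 53 = 37

j = 37 (mod 53)


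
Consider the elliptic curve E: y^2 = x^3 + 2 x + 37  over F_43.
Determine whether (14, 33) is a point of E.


Check whether y^2 = x^3 + 2 x + 37 (mod 43) for (x, y) = (14, 33).
LHS: y^2 = 33^2 mod 43 = 14
RHS: x^3 + 2 x + 37 = 14^3 + 2*14 + 37 mod 43 = 14
LHS = RHS

Yes, on the curve


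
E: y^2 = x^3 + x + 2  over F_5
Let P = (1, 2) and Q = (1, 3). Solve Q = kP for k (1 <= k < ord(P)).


Enumerate multiples of P until we hit Q = (1, 3):
  1P = (1, 2)
  2P = (4, 0)
  3P = (1, 3)
Match found at i = 3.

k = 3


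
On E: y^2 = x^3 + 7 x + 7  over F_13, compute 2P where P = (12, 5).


Doubling: s = (3 x1^2 + a) / (2 y1)
s = (3*12^2 + 7) / (2*5) mod 13 = 1
x3 = s^2 - 2 x1 mod 13 = 1^2 - 2*12 = 3
y3 = s (x1 - x3) - y1 mod 13 = 1 * (12 - 3) - 5 = 4

2P = (3, 4)


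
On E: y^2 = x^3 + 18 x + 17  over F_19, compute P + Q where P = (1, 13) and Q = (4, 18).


P != Q, so use the chord formula.
s = (y2 - y1) / (x2 - x1) = (5) / (3) mod 19 = 8
x3 = s^2 - x1 - x2 mod 19 = 8^2 - 1 - 4 = 2
y3 = s (x1 - x3) - y1 mod 19 = 8 * (1 - 2) - 13 = 17

P + Q = (2, 17)


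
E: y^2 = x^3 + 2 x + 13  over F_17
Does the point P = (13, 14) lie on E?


Check whether y^2 = x^3 + 2 x + 13 (mod 17) for (x, y) = (13, 14).
LHS: y^2 = 14^2 mod 17 = 9
RHS: x^3 + 2 x + 13 = 13^3 + 2*13 + 13 mod 17 = 9
LHS = RHS

Yes, on the curve


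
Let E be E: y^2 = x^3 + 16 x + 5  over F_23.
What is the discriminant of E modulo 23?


4 a^3 + 27 b^2 = 4*16^3 + 27*5^2 = 16384 + 675 = 17059
Delta = -16 * (17059) = -272944
Delta mod 23 = 20

Delta = 20 (mod 23)


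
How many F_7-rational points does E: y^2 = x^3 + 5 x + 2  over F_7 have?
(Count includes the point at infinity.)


For each x in F_7, count y with y^2 = x^3 + 5 x + 2 mod 7:
  x = 0: RHS = 2, y in [3, 4]  -> 2 point(s)
  x = 1: RHS = 1, y in [1, 6]  -> 2 point(s)
  x = 3: RHS = 2, y in [3, 4]  -> 2 point(s)
  x = 4: RHS = 2, y in [3, 4]  -> 2 point(s)
Affine points: 8. Add the point at infinity: total = 9.

#E(F_7) = 9


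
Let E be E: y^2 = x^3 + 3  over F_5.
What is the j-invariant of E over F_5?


Delta = -16(4 a^3 + 27 b^2) mod 5 = 2
-1728 * (4 a)^3 = -1728 * (4*0)^3 mod 5 = 0
j = 0 * 2^(-1) mod 5 = 0

j = 0 (mod 5)


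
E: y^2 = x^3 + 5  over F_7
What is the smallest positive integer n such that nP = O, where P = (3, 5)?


Compute successive multiples of P until we hit O:
  1P = (3, 5)
  2P = (5, 5)
  3P = (6, 2)
  4P = (6, 5)
  5P = (5, 2)
  6P = (3, 2)
  7P = O

ord(P) = 7


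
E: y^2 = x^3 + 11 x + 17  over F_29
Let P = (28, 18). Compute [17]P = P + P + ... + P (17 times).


k = 17 = 10001_2 (binary, LSB first: 10001)
Double-and-add from P = (28, 18):
  bit 0 = 1: acc = O + (28, 18) = (28, 18)
  bit 1 = 0: acc unchanged = (28, 18)
  bit 2 = 0: acc unchanged = (28, 18)
  bit 3 = 0: acc unchanged = (28, 18)
  bit 4 = 1: acc = (28, 18) + (25, 24) = (9, 2)

17P = (9, 2)


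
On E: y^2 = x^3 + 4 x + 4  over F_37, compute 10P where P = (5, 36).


k = 10 = 1010_2 (binary, LSB first: 0101)
Double-and-add from P = (5, 36):
  bit 0 = 0: acc unchanged = O
  bit 1 = 1: acc = O + (24, 30) = (24, 30)
  bit 2 = 0: acc unchanged = (24, 30)
  bit 3 = 1: acc = (24, 30) + (30, 15) = (17, 8)

10P = (17, 8)


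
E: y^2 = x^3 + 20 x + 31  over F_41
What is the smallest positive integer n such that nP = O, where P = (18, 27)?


Compute successive multiples of P until we hit O:
  1P = (18, 27)
  2P = (26, 28)
  3P = (22, 34)
  4P = (22, 7)
  5P = (26, 13)
  6P = (18, 14)
  7P = O

ord(P) = 7


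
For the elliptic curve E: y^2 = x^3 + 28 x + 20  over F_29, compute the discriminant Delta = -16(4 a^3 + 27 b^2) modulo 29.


4 a^3 + 27 b^2 = 4*28^3 + 27*20^2 = 87808 + 10800 = 98608
Delta = -16 * (98608) = -1577728
Delta mod 29 = 17

Delta = 17 (mod 29)


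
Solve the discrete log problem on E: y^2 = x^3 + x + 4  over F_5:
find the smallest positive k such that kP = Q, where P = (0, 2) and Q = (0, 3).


Enumerate multiples of P until we hit Q = (0, 3):
  1P = (0, 2)
  2P = (1, 4)
  3P = (3, 2)
  4P = (2, 3)
  5P = (2, 2)
  6P = (3, 3)
  7P = (1, 1)
  8P = (0, 3)
Match found at i = 8.

k = 8


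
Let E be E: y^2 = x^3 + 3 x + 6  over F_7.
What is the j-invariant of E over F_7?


Delta = -16(4 a^3 + 27 b^2) mod 7 = 3
-1728 * (4 a)^3 = -1728 * (4*3)^3 mod 7 = 6
j = 6 * 3^(-1) mod 7 = 2

j = 2 (mod 7)


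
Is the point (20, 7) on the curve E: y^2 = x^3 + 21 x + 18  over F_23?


Check whether y^2 = x^3 + 21 x + 18 (mod 23) for (x, y) = (20, 7).
LHS: y^2 = 7^2 mod 23 = 3
RHS: x^3 + 21 x + 18 = 20^3 + 21*20 + 18 mod 23 = 20
LHS != RHS

No, not on the curve


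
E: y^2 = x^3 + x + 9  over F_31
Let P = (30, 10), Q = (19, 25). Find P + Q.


P != Q, so use the chord formula.
s = (y2 - y1) / (x2 - x1) = (15) / (20) mod 31 = 24
x3 = s^2 - x1 - x2 mod 31 = 24^2 - 30 - 19 = 0
y3 = s (x1 - x3) - y1 mod 31 = 24 * (30 - 0) - 10 = 28

P + Q = (0, 28)


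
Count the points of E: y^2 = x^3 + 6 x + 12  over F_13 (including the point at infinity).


For each x in F_13, count y with y^2 = x^3 + 6 x + 12 mod 13:
  x = 0: RHS = 12, y in [5, 8]  -> 2 point(s)
  x = 4: RHS = 9, y in [3, 10]  -> 2 point(s)
  x = 6: RHS = 4, y in [2, 11]  -> 2 point(s)
  x = 8: RHS = 0, y in [0]  -> 1 point(s)
Affine points: 7. Add the point at infinity: total = 8.

#E(F_13) = 8


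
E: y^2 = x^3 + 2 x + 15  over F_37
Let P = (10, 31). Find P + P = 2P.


Doubling: s = (3 x1^2 + a) / (2 y1)
s = (3*10^2 + 2) / (2*31) mod 37 = 18
x3 = s^2 - 2 x1 mod 37 = 18^2 - 2*10 = 8
y3 = s (x1 - x3) - y1 mod 37 = 18 * (10 - 8) - 31 = 5

2P = (8, 5)


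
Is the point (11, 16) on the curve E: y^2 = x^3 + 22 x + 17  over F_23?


Check whether y^2 = x^3 + 22 x + 17 (mod 23) for (x, y) = (11, 16).
LHS: y^2 = 16^2 mod 23 = 3
RHS: x^3 + 22 x + 17 = 11^3 + 22*11 + 17 mod 23 = 3
LHS = RHS

Yes, on the curve


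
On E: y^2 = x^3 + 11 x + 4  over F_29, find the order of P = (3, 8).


Compute successive multiples of P until we hit O:
  1P = (3, 8)
  2P = (1, 4)
  3P = (0, 27)
  4P = (21, 19)
  5P = (6, 24)
  6P = (13, 16)
  7P = (9, 22)
  8P = (16, 10)
  ... (continuing to 30P)
  30P = O

ord(P) = 30


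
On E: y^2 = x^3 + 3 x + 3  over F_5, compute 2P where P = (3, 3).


Doubling: s = (3 x1^2 + a) / (2 y1)
s = (3*3^2 + 3) / (2*3) mod 5 = 0
x3 = s^2 - 2 x1 mod 5 = 0^2 - 2*3 = 4
y3 = s (x1 - x3) - y1 mod 5 = 0 * (3 - 4) - 3 = 2

2P = (4, 2)


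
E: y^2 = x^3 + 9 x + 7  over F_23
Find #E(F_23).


For each x in F_23, count y with y^2 = x^3 + 9 x + 7 mod 23:
  x = 5: RHS = 16, y in [4, 19]  -> 2 point(s)
  x = 6: RHS = 1, y in [1, 22]  -> 2 point(s)
  x = 8: RHS = 16, y in [4, 19]  -> 2 point(s)
  x = 9: RHS = 12, y in [9, 14]  -> 2 point(s)
  x = 10: RHS = 16, y in [4, 19]  -> 2 point(s)
  x = 12: RHS = 3, y in [7, 16]  -> 2 point(s)
  x = 14: RHS = 2, y in [5, 18]  -> 2 point(s)
  x = 17: RHS = 13, y in [6, 17]  -> 2 point(s)
  x = 21: RHS = 4, y in [2, 21]  -> 2 point(s)
Affine points: 18. Add the point at infinity: total = 19.

#E(F_23) = 19


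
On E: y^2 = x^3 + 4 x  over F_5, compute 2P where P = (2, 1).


k = 2 = 10_2 (binary, LSB first: 01)
Double-and-add from P = (2, 1):
  bit 0 = 0: acc unchanged = O
  bit 1 = 1: acc = O + (0, 0) = (0, 0)

2P = (0, 0)


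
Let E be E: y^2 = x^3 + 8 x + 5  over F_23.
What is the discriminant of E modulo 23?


4 a^3 + 27 b^2 = 4*8^3 + 27*5^2 = 2048 + 675 = 2723
Delta = -16 * (2723) = -43568
Delta mod 23 = 17

Delta = 17 (mod 23)


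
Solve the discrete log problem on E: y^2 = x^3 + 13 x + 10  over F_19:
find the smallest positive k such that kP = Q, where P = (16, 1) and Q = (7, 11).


Enumerate multiples of P until we hit Q = (7, 11):
  1P = (16, 1)
  2P = (7, 8)
  3P = (2, 5)
  4P = (10, 0)
  5P = (2, 14)
  6P = (7, 11)
Match found at i = 6.

k = 6


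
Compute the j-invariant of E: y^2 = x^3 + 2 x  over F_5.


Delta = -16(4 a^3 + 27 b^2) mod 5 = 3
-1728 * (4 a)^3 = -1728 * (4*2)^3 mod 5 = 4
j = 4 * 3^(-1) mod 5 = 3

j = 3 (mod 5)


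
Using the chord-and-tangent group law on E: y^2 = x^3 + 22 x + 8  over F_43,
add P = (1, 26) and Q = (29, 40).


P != Q, so use the chord formula.
s = (y2 - y1) / (x2 - x1) = (14) / (28) mod 43 = 22
x3 = s^2 - x1 - x2 mod 43 = 22^2 - 1 - 29 = 24
y3 = s (x1 - x3) - y1 mod 43 = 22 * (1 - 24) - 26 = 27

P + Q = (24, 27)


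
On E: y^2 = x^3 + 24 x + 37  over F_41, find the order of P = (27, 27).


Compute successive multiples of P until we hit O:
  1P = (27, 27)
  2P = (38, 26)
  3P = (37, 0)
  4P = (38, 15)
  5P = (27, 14)
  6P = O

ord(P) = 6


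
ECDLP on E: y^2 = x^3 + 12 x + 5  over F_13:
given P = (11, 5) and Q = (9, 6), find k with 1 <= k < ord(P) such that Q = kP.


Enumerate multiples of P until we hit Q = (9, 6):
  1P = (11, 5)
  2P = (3, 9)
  3P = (9, 7)
  4P = (7, 4)
  5P = (4, 0)
  6P = (7, 9)
  7P = (9, 6)
Match found at i = 7.

k = 7
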